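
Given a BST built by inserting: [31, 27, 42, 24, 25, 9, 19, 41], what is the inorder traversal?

Tree insertion order: [31, 27, 42, 24, 25, 9, 19, 41]
Tree (level-order array): [31, 27, 42, 24, None, 41, None, 9, 25, None, None, None, 19]
Inorder traversal: [9, 19, 24, 25, 27, 31, 41, 42]


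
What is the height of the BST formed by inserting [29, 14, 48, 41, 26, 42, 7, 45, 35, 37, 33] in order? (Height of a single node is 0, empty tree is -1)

Insertion order: [29, 14, 48, 41, 26, 42, 7, 45, 35, 37, 33]
Tree (level-order array): [29, 14, 48, 7, 26, 41, None, None, None, None, None, 35, 42, 33, 37, None, 45]
Compute height bottom-up (empty subtree = -1):
  height(7) = 1 + max(-1, -1) = 0
  height(26) = 1 + max(-1, -1) = 0
  height(14) = 1 + max(0, 0) = 1
  height(33) = 1 + max(-1, -1) = 0
  height(37) = 1 + max(-1, -1) = 0
  height(35) = 1 + max(0, 0) = 1
  height(45) = 1 + max(-1, -1) = 0
  height(42) = 1 + max(-1, 0) = 1
  height(41) = 1 + max(1, 1) = 2
  height(48) = 1 + max(2, -1) = 3
  height(29) = 1 + max(1, 3) = 4
Height = 4


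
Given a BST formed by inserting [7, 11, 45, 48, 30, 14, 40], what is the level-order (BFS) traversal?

Tree insertion order: [7, 11, 45, 48, 30, 14, 40]
Tree (level-order array): [7, None, 11, None, 45, 30, 48, 14, 40]
BFS from the root, enqueuing left then right child of each popped node:
  queue [7] -> pop 7, enqueue [11], visited so far: [7]
  queue [11] -> pop 11, enqueue [45], visited so far: [7, 11]
  queue [45] -> pop 45, enqueue [30, 48], visited so far: [7, 11, 45]
  queue [30, 48] -> pop 30, enqueue [14, 40], visited so far: [7, 11, 45, 30]
  queue [48, 14, 40] -> pop 48, enqueue [none], visited so far: [7, 11, 45, 30, 48]
  queue [14, 40] -> pop 14, enqueue [none], visited so far: [7, 11, 45, 30, 48, 14]
  queue [40] -> pop 40, enqueue [none], visited so far: [7, 11, 45, 30, 48, 14, 40]
Result: [7, 11, 45, 30, 48, 14, 40]


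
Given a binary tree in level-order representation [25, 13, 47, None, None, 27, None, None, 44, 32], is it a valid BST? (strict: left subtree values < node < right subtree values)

Level-order array: [25, 13, 47, None, None, 27, None, None, 44, 32]
Validate using subtree bounds (lo, hi): at each node, require lo < value < hi,
then recurse left with hi=value and right with lo=value.
Preorder trace (stopping at first violation):
  at node 25 with bounds (-inf, +inf): OK
  at node 13 with bounds (-inf, 25): OK
  at node 47 with bounds (25, +inf): OK
  at node 27 with bounds (25, 47): OK
  at node 44 with bounds (27, 47): OK
  at node 32 with bounds (27, 44): OK
No violation found at any node.
Result: Valid BST


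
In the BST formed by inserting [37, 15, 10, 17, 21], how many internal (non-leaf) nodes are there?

Tree built from: [37, 15, 10, 17, 21]
Tree (level-order array): [37, 15, None, 10, 17, None, None, None, 21]
Rule: An internal node has at least one child.
Per-node child counts:
  node 37: 1 child(ren)
  node 15: 2 child(ren)
  node 10: 0 child(ren)
  node 17: 1 child(ren)
  node 21: 0 child(ren)
Matching nodes: [37, 15, 17]
Count of internal (non-leaf) nodes: 3


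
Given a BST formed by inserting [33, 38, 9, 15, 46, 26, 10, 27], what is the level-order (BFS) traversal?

Tree insertion order: [33, 38, 9, 15, 46, 26, 10, 27]
Tree (level-order array): [33, 9, 38, None, 15, None, 46, 10, 26, None, None, None, None, None, 27]
BFS from the root, enqueuing left then right child of each popped node:
  queue [33] -> pop 33, enqueue [9, 38], visited so far: [33]
  queue [9, 38] -> pop 9, enqueue [15], visited so far: [33, 9]
  queue [38, 15] -> pop 38, enqueue [46], visited so far: [33, 9, 38]
  queue [15, 46] -> pop 15, enqueue [10, 26], visited so far: [33, 9, 38, 15]
  queue [46, 10, 26] -> pop 46, enqueue [none], visited so far: [33, 9, 38, 15, 46]
  queue [10, 26] -> pop 10, enqueue [none], visited so far: [33, 9, 38, 15, 46, 10]
  queue [26] -> pop 26, enqueue [27], visited so far: [33, 9, 38, 15, 46, 10, 26]
  queue [27] -> pop 27, enqueue [none], visited so far: [33, 9, 38, 15, 46, 10, 26, 27]
Result: [33, 9, 38, 15, 46, 10, 26, 27]


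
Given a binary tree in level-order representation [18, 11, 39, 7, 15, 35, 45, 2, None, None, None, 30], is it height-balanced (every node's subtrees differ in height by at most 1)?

Tree (level-order array): [18, 11, 39, 7, 15, 35, 45, 2, None, None, None, 30]
Definition: a tree is height-balanced if, at every node, |h(left) - h(right)| <= 1 (empty subtree has height -1).
Bottom-up per-node check:
  node 2: h_left=-1, h_right=-1, diff=0 [OK], height=0
  node 7: h_left=0, h_right=-1, diff=1 [OK], height=1
  node 15: h_left=-1, h_right=-1, diff=0 [OK], height=0
  node 11: h_left=1, h_right=0, diff=1 [OK], height=2
  node 30: h_left=-1, h_right=-1, diff=0 [OK], height=0
  node 35: h_left=0, h_right=-1, diff=1 [OK], height=1
  node 45: h_left=-1, h_right=-1, diff=0 [OK], height=0
  node 39: h_left=1, h_right=0, diff=1 [OK], height=2
  node 18: h_left=2, h_right=2, diff=0 [OK], height=3
All nodes satisfy the balance condition.
Result: Balanced


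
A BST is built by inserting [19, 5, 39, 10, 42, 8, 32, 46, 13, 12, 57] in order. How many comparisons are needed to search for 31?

Search path for 31: 19 -> 39 -> 32
Found: False
Comparisons: 3


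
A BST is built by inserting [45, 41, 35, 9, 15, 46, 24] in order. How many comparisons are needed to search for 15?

Search path for 15: 45 -> 41 -> 35 -> 9 -> 15
Found: True
Comparisons: 5


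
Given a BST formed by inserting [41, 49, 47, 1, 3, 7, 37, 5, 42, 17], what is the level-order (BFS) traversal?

Tree insertion order: [41, 49, 47, 1, 3, 7, 37, 5, 42, 17]
Tree (level-order array): [41, 1, 49, None, 3, 47, None, None, 7, 42, None, 5, 37, None, None, None, None, 17]
BFS from the root, enqueuing left then right child of each popped node:
  queue [41] -> pop 41, enqueue [1, 49], visited so far: [41]
  queue [1, 49] -> pop 1, enqueue [3], visited so far: [41, 1]
  queue [49, 3] -> pop 49, enqueue [47], visited so far: [41, 1, 49]
  queue [3, 47] -> pop 3, enqueue [7], visited so far: [41, 1, 49, 3]
  queue [47, 7] -> pop 47, enqueue [42], visited so far: [41, 1, 49, 3, 47]
  queue [7, 42] -> pop 7, enqueue [5, 37], visited so far: [41, 1, 49, 3, 47, 7]
  queue [42, 5, 37] -> pop 42, enqueue [none], visited so far: [41, 1, 49, 3, 47, 7, 42]
  queue [5, 37] -> pop 5, enqueue [none], visited so far: [41, 1, 49, 3, 47, 7, 42, 5]
  queue [37] -> pop 37, enqueue [17], visited so far: [41, 1, 49, 3, 47, 7, 42, 5, 37]
  queue [17] -> pop 17, enqueue [none], visited so far: [41, 1, 49, 3, 47, 7, 42, 5, 37, 17]
Result: [41, 1, 49, 3, 47, 7, 42, 5, 37, 17]


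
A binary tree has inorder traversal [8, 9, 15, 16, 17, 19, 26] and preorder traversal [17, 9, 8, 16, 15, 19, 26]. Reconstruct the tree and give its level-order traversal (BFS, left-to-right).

Inorder:  [8, 9, 15, 16, 17, 19, 26]
Preorder: [17, 9, 8, 16, 15, 19, 26]
Algorithm: preorder visits root first, so consume preorder in order;
for each root, split the current inorder slice at that value into
left-subtree inorder and right-subtree inorder, then recurse.
Recursive splits:
  root=17; inorder splits into left=[8, 9, 15, 16], right=[19, 26]
  root=9; inorder splits into left=[8], right=[15, 16]
  root=8; inorder splits into left=[], right=[]
  root=16; inorder splits into left=[15], right=[]
  root=15; inorder splits into left=[], right=[]
  root=19; inorder splits into left=[], right=[26]
  root=26; inorder splits into left=[], right=[]
Reconstructed level-order: [17, 9, 19, 8, 16, 26, 15]


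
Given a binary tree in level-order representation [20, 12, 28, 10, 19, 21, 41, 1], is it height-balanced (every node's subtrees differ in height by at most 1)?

Tree (level-order array): [20, 12, 28, 10, 19, 21, 41, 1]
Definition: a tree is height-balanced if, at every node, |h(left) - h(right)| <= 1 (empty subtree has height -1).
Bottom-up per-node check:
  node 1: h_left=-1, h_right=-1, diff=0 [OK], height=0
  node 10: h_left=0, h_right=-1, diff=1 [OK], height=1
  node 19: h_left=-1, h_right=-1, diff=0 [OK], height=0
  node 12: h_left=1, h_right=0, diff=1 [OK], height=2
  node 21: h_left=-1, h_right=-1, diff=0 [OK], height=0
  node 41: h_left=-1, h_right=-1, diff=0 [OK], height=0
  node 28: h_left=0, h_right=0, diff=0 [OK], height=1
  node 20: h_left=2, h_right=1, diff=1 [OK], height=3
All nodes satisfy the balance condition.
Result: Balanced


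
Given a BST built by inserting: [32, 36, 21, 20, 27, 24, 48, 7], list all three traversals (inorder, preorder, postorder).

Tree insertion order: [32, 36, 21, 20, 27, 24, 48, 7]
Tree (level-order array): [32, 21, 36, 20, 27, None, 48, 7, None, 24]
Inorder (L, root, R): [7, 20, 21, 24, 27, 32, 36, 48]
Preorder (root, L, R): [32, 21, 20, 7, 27, 24, 36, 48]
Postorder (L, R, root): [7, 20, 24, 27, 21, 48, 36, 32]


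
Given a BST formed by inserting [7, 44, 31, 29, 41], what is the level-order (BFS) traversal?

Tree insertion order: [7, 44, 31, 29, 41]
Tree (level-order array): [7, None, 44, 31, None, 29, 41]
BFS from the root, enqueuing left then right child of each popped node:
  queue [7] -> pop 7, enqueue [44], visited so far: [7]
  queue [44] -> pop 44, enqueue [31], visited so far: [7, 44]
  queue [31] -> pop 31, enqueue [29, 41], visited so far: [7, 44, 31]
  queue [29, 41] -> pop 29, enqueue [none], visited so far: [7, 44, 31, 29]
  queue [41] -> pop 41, enqueue [none], visited so far: [7, 44, 31, 29, 41]
Result: [7, 44, 31, 29, 41]


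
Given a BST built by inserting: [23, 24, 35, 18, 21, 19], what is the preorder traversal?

Tree insertion order: [23, 24, 35, 18, 21, 19]
Tree (level-order array): [23, 18, 24, None, 21, None, 35, 19]
Preorder traversal: [23, 18, 21, 19, 24, 35]


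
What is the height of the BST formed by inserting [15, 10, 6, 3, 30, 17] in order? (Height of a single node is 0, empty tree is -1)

Insertion order: [15, 10, 6, 3, 30, 17]
Tree (level-order array): [15, 10, 30, 6, None, 17, None, 3]
Compute height bottom-up (empty subtree = -1):
  height(3) = 1 + max(-1, -1) = 0
  height(6) = 1 + max(0, -1) = 1
  height(10) = 1 + max(1, -1) = 2
  height(17) = 1 + max(-1, -1) = 0
  height(30) = 1 + max(0, -1) = 1
  height(15) = 1 + max(2, 1) = 3
Height = 3


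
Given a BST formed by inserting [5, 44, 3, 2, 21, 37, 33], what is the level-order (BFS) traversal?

Tree insertion order: [5, 44, 3, 2, 21, 37, 33]
Tree (level-order array): [5, 3, 44, 2, None, 21, None, None, None, None, 37, 33]
BFS from the root, enqueuing left then right child of each popped node:
  queue [5] -> pop 5, enqueue [3, 44], visited so far: [5]
  queue [3, 44] -> pop 3, enqueue [2], visited so far: [5, 3]
  queue [44, 2] -> pop 44, enqueue [21], visited so far: [5, 3, 44]
  queue [2, 21] -> pop 2, enqueue [none], visited so far: [5, 3, 44, 2]
  queue [21] -> pop 21, enqueue [37], visited so far: [5, 3, 44, 2, 21]
  queue [37] -> pop 37, enqueue [33], visited so far: [5, 3, 44, 2, 21, 37]
  queue [33] -> pop 33, enqueue [none], visited so far: [5, 3, 44, 2, 21, 37, 33]
Result: [5, 3, 44, 2, 21, 37, 33]


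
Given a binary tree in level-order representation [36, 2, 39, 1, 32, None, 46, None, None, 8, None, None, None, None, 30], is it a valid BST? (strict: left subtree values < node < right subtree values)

Level-order array: [36, 2, 39, 1, 32, None, 46, None, None, 8, None, None, None, None, 30]
Validate using subtree bounds (lo, hi): at each node, require lo < value < hi,
then recurse left with hi=value and right with lo=value.
Preorder trace (stopping at first violation):
  at node 36 with bounds (-inf, +inf): OK
  at node 2 with bounds (-inf, 36): OK
  at node 1 with bounds (-inf, 2): OK
  at node 32 with bounds (2, 36): OK
  at node 8 with bounds (2, 32): OK
  at node 30 with bounds (8, 32): OK
  at node 39 with bounds (36, +inf): OK
  at node 46 with bounds (39, +inf): OK
No violation found at any node.
Result: Valid BST


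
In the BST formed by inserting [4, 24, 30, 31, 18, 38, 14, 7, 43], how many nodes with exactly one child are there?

Tree built from: [4, 24, 30, 31, 18, 38, 14, 7, 43]
Tree (level-order array): [4, None, 24, 18, 30, 14, None, None, 31, 7, None, None, 38, None, None, None, 43]
Rule: These are nodes with exactly 1 non-null child.
Per-node child counts:
  node 4: 1 child(ren)
  node 24: 2 child(ren)
  node 18: 1 child(ren)
  node 14: 1 child(ren)
  node 7: 0 child(ren)
  node 30: 1 child(ren)
  node 31: 1 child(ren)
  node 38: 1 child(ren)
  node 43: 0 child(ren)
Matching nodes: [4, 18, 14, 30, 31, 38]
Count of nodes with exactly one child: 6


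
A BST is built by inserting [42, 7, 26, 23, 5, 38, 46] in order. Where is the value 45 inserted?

Starting tree (level order): [42, 7, 46, 5, 26, None, None, None, None, 23, 38]
Insertion path: 42 -> 46
Result: insert 45 as left child of 46
Final tree (level order): [42, 7, 46, 5, 26, 45, None, None, None, 23, 38]


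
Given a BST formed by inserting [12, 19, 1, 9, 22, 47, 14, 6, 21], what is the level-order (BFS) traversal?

Tree insertion order: [12, 19, 1, 9, 22, 47, 14, 6, 21]
Tree (level-order array): [12, 1, 19, None, 9, 14, 22, 6, None, None, None, 21, 47]
BFS from the root, enqueuing left then right child of each popped node:
  queue [12] -> pop 12, enqueue [1, 19], visited so far: [12]
  queue [1, 19] -> pop 1, enqueue [9], visited so far: [12, 1]
  queue [19, 9] -> pop 19, enqueue [14, 22], visited so far: [12, 1, 19]
  queue [9, 14, 22] -> pop 9, enqueue [6], visited so far: [12, 1, 19, 9]
  queue [14, 22, 6] -> pop 14, enqueue [none], visited so far: [12, 1, 19, 9, 14]
  queue [22, 6] -> pop 22, enqueue [21, 47], visited so far: [12, 1, 19, 9, 14, 22]
  queue [6, 21, 47] -> pop 6, enqueue [none], visited so far: [12, 1, 19, 9, 14, 22, 6]
  queue [21, 47] -> pop 21, enqueue [none], visited so far: [12, 1, 19, 9, 14, 22, 6, 21]
  queue [47] -> pop 47, enqueue [none], visited so far: [12, 1, 19, 9, 14, 22, 6, 21, 47]
Result: [12, 1, 19, 9, 14, 22, 6, 21, 47]


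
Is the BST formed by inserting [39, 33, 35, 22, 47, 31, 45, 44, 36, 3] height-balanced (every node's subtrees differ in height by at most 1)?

Tree (level-order array): [39, 33, 47, 22, 35, 45, None, 3, 31, None, 36, 44]
Definition: a tree is height-balanced if, at every node, |h(left) - h(right)| <= 1 (empty subtree has height -1).
Bottom-up per-node check:
  node 3: h_left=-1, h_right=-1, diff=0 [OK], height=0
  node 31: h_left=-1, h_right=-1, diff=0 [OK], height=0
  node 22: h_left=0, h_right=0, diff=0 [OK], height=1
  node 36: h_left=-1, h_right=-1, diff=0 [OK], height=0
  node 35: h_left=-1, h_right=0, diff=1 [OK], height=1
  node 33: h_left=1, h_right=1, diff=0 [OK], height=2
  node 44: h_left=-1, h_right=-1, diff=0 [OK], height=0
  node 45: h_left=0, h_right=-1, diff=1 [OK], height=1
  node 47: h_left=1, h_right=-1, diff=2 [FAIL (|1--1|=2 > 1)], height=2
  node 39: h_left=2, h_right=2, diff=0 [OK], height=3
Node 47 violates the condition: |1 - -1| = 2 > 1.
Result: Not balanced


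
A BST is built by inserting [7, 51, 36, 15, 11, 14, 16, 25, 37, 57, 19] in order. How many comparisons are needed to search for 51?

Search path for 51: 7 -> 51
Found: True
Comparisons: 2


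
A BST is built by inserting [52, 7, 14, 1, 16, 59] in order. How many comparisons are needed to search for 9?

Search path for 9: 52 -> 7 -> 14
Found: False
Comparisons: 3


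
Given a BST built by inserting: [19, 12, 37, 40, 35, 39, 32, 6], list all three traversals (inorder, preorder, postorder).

Tree insertion order: [19, 12, 37, 40, 35, 39, 32, 6]
Tree (level-order array): [19, 12, 37, 6, None, 35, 40, None, None, 32, None, 39]
Inorder (L, root, R): [6, 12, 19, 32, 35, 37, 39, 40]
Preorder (root, L, R): [19, 12, 6, 37, 35, 32, 40, 39]
Postorder (L, R, root): [6, 12, 32, 35, 39, 40, 37, 19]


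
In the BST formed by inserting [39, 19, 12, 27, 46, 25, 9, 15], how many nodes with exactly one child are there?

Tree built from: [39, 19, 12, 27, 46, 25, 9, 15]
Tree (level-order array): [39, 19, 46, 12, 27, None, None, 9, 15, 25]
Rule: These are nodes with exactly 1 non-null child.
Per-node child counts:
  node 39: 2 child(ren)
  node 19: 2 child(ren)
  node 12: 2 child(ren)
  node 9: 0 child(ren)
  node 15: 0 child(ren)
  node 27: 1 child(ren)
  node 25: 0 child(ren)
  node 46: 0 child(ren)
Matching nodes: [27]
Count of nodes with exactly one child: 1


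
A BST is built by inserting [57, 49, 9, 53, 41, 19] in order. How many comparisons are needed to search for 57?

Search path for 57: 57
Found: True
Comparisons: 1


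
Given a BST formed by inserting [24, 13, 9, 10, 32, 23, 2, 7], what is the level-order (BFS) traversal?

Tree insertion order: [24, 13, 9, 10, 32, 23, 2, 7]
Tree (level-order array): [24, 13, 32, 9, 23, None, None, 2, 10, None, None, None, 7]
BFS from the root, enqueuing left then right child of each popped node:
  queue [24] -> pop 24, enqueue [13, 32], visited so far: [24]
  queue [13, 32] -> pop 13, enqueue [9, 23], visited so far: [24, 13]
  queue [32, 9, 23] -> pop 32, enqueue [none], visited so far: [24, 13, 32]
  queue [9, 23] -> pop 9, enqueue [2, 10], visited so far: [24, 13, 32, 9]
  queue [23, 2, 10] -> pop 23, enqueue [none], visited so far: [24, 13, 32, 9, 23]
  queue [2, 10] -> pop 2, enqueue [7], visited so far: [24, 13, 32, 9, 23, 2]
  queue [10, 7] -> pop 10, enqueue [none], visited so far: [24, 13, 32, 9, 23, 2, 10]
  queue [7] -> pop 7, enqueue [none], visited so far: [24, 13, 32, 9, 23, 2, 10, 7]
Result: [24, 13, 32, 9, 23, 2, 10, 7]


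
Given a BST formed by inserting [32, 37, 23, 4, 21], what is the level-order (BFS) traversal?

Tree insertion order: [32, 37, 23, 4, 21]
Tree (level-order array): [32, 23, 37, 4, None, None, None, None, 21]
BFS from the root, enqueuing left then right child of each popped node:
  queue [32] -> pop 32, enqueue [23, 37], visited so far: [32]
  queue [23, 37] -> pop 23, enqueue [4], visited so far: [32, 23]
  queue [37, 4] -> pop 37, enqueue [none], visited so far: [32, 23, 37]
  queue [4] -> pop 4, enqueue [21], visited so far: [32, 23, 37, 4]
  queue [21] -> pop 21, enqueue [none], visited so far: [32, 23, 37, 4, 21]
Result: [32, 23, 37, 4, 21]


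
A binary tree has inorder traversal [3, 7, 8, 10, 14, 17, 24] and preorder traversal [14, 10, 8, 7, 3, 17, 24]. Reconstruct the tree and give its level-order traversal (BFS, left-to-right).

Inorder:  [3, 7, 8, 10, 14, 17, 24]
Preorder: [14, 10, 8, 7, 3, 17, 24]
Algorithm: preorder visits root first, so consume preorder in order;
for each root, split the current inorder slice at that value into
left-subtree inorder and right-subtree inorder, then recurse.
Recursive splits:
  root=14; inorder splits into left=[3, 7, 8, 10], right=[17, 24]
  root=10; inorder splits into left=[3, 7, 8], right=[]
  root=8; inorder splits into left=[3, 7], right=[]
  root=7; inorder splits into left=[3], right=[]
  root=3; inorder splits into left=[], right=[]
  root=17; inorder splits into left=[], right=[24]
  root=24; inorder splits into left=[], right=[]
Reconstructed level-order: [14, 10, 17, 8, 24, 7, 3]


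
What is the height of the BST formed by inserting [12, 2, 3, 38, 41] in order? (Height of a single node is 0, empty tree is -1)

Insertion order: [12, 2, 3, 38, 41]
Tree (level-order array): [12, 2, 38, None, 3, None, 41]
Compute height bottom-up (empty subtree = -1):
  height(3) = 1 + max(-1, -1) = 0
  height(2) = 1 + max(-1, 0) = 1
  height(41) = 1 + max(-1, -1) = 0
  height(38) = 1 + max(-1, 0) = 1
  height(12) = 1 + max(1, 1) = 2
Height = 2


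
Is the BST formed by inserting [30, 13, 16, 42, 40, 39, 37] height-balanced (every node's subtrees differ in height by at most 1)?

Tree (level-order array): [30, 13, 42, None, 16, 40, None, None, None, 39, None, 37]
Definition: a tree is height-balanced if, at every node, |h(left) - h(right)| <= 1 (empty subtree has height -1).
Bottom-up per-node check:
  node 16: h_left=-1, h_right=-1, diff=0 [OK], height=0
  node 13: h_left=-1, h_right=0, diff=1 [OK], height=1
  node 37: h_left=-1, h_right=-1, diff=0 [OK], height=0
  node 39: h_left=0, h_right=-1, diff=1 [OK], height=1
  node 40: h_left=1, h_right=-1, diff=2 [FAIL (|1--1|=2 > 1)], height=2
  node 42: h_left=2, h_right=-1, diff=3 [FAIL (|2--1|=3 > 1)], height=3
  node 30: h_left=1, h_right=3, diff=2 [FAIL (|1-3|=2 > 1)], height=4
Node 40 violates the condition: |1 - -1| = 2 > 1.
Result: Not balanced


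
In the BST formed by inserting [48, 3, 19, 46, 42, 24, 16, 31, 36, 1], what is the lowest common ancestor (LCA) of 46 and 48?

Tree insertion order: [48, 3, 19, 46, 42, 24, 16, 31, 36, 1]
Tree (level-order array): [48, 3, None, 1, 19, None, None, 16, 46, None, None, 42, None, 24, None, None, 31, None, 36]
In a BST, the LCA of p=46, q=48 is the first node v on the
root-to-leaf path with p <= v <= q (go left if both < v, right if both > v).
Walk from root:
  at 48: 46 <= 48 <= 48, this is the LCA
LCA = 48


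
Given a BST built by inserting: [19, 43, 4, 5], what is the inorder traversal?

Tree insertion order: [19, 43, 4, 5]
Tree (level-order array): [19, 4, 43, None, 5]
Inorder traversal: [4, 5, 19, 43]


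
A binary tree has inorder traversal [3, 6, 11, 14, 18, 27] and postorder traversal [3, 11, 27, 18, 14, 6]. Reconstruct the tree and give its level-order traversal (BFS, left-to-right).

Inorder:   [3, 6, 11, 14, 18, 27]
Postorder: [3, 11, 27, 18, 14, 6]
Algorithm: postorder visits root last, so walk postorder right-to-left;
each value is the root of the current inorder slice — split it at that
value, recurse on the right subtree first, then the left.
Recursive splits:
  root=6; inorder splits into left=[3], right=[11, 14, 18, 27]
  root=14; inorder splits into left=[11], right=[18, 27]
  root=18; inorder splits into left=[], right=[27]
  root=27; inorder splits into left=[], right=[]
  root=11; inorder splits into left=[], right=[]
  root=3; inorder splits into left=[], right=[]
Reconstructed level-order: [6, 3, 14, 11, 18, 27]


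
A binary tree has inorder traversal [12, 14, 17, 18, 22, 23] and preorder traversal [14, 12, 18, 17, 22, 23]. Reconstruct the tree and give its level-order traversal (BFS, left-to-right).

Inorder:  [12, 14, 17, 18, 22, 23]
Preorder: [14, 12, 18, 17, 22, 23]
Algorithm: preorder visits root first, so consume preorder in order;
for each root, split the current inorder slice at that value into
left-subtree inorder and right-subtree inorder, then recurse.
Recursive splits:
  root=14; inorder splits into left=[12], right=[17, 18, 22, 23]
  root=12; inorder splits into left=[], right=[]
  root=18; inorder splits into left=[17], right=[22, 23]
  root=17; inorder splits into left=[], right=[]
  root=22; inorder splits into left=[], right=[23]
  root=23; inorder splits into left=[], right=[]
Reconstructed level-order: [14, 12, 18, 17, 22, 23]


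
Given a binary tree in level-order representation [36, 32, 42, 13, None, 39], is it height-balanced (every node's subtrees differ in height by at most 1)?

Tree (level-order array): [36, 32, 42, 13, None, 39]
Definition: a tree is height-balanced if, at every node, |h(left) - h(right)| <= 1 (empty subtree has height -1).
Bottom-up per-node check:
  node 13: h_left=-1, h_right=-1, diff=0 [OK], height=0
  node 32: h_left=0, h_right=-1, diff=1 [OK], height=1
  node 39: h_left=-1, h_right=-1, diff=0 [OK], height=0
  node 42: h_left=0, h_right=-1, diff=1 [OK], height=1
  node 36: h_left=1, h_right=1, diff=0 [OK], height=2
All nodes satisfy the balance condition.
Result: Balanced


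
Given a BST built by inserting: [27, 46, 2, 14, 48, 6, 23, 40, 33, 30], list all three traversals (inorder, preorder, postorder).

Tree insertion order: [27, 46, 2, 14, 48, 6, 23, 40, 33, 30]
Tree (level-order array): [27, 2, 46, None, 14, 40, 48, 6, 23, 33, None, None, None, None, None, None, None, 30]
Inorder (L, root, R): [2, 6, 14, 23, 27, 30, 33, 40, 46, 48]
Preorder (root, L, R): [27, 2, 14, 6, 23, 46, 40, 33, 30, 48]
Postorder (L, R, root): [6, 23, 14, 2, 30, 33, 40, 48, 46, 27]


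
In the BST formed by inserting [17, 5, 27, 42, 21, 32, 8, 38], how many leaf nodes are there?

Tree built from: [17, 5, 27, 42, 21, 32, 8, 38]
Tree (level-order array): [17, 5, 27, None, 8, 21, 42, None, None, None, None, 32, None, None, 38]
Rule: A leaf has 0 children.
Per-node child counts:
  node 17: 2 child(ren)
  node 5: 1 child(ren)
  node 8: 0 child(ren)
  node 27: 2 child(ren)
  node 21: 0 child(ren)
  node 42: 1 child(ren)
  node 32: 1 child(ren)
  node 38: 0 child(ren)
Matching nodes: [8, 21, 38]
Count of leaf nodes: 3


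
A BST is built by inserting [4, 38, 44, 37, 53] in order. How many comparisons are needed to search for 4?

Search path for 4: 4
Found: True
Comparisons: 1


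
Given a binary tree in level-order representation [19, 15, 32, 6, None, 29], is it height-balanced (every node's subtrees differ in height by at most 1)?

Tree (level-order array): [19, 15, 32, 6, None, 29]
Definition: a tree is height-balanced if, at every node, |h(left) - h(right)| <= 1 (empty subtree has height -1).
Bottom-up per-node check:
  node 6: h_left=-1, h_right=-1, diff=0 [OK], height=0
  node 15: h_left=0, h_right=-1, diff=1 [OK], height=1
  node 29: h_left=-1, h_right=-1, diff=0 [OK], height=0
  node 32: h_left=0, h_right=-1, diff=1 [OK], height=1
  node 19: h_left=1, h_right=1, diff=0 [OK], height=2
All nodes satisfy the balance condition.
Result: Balanced


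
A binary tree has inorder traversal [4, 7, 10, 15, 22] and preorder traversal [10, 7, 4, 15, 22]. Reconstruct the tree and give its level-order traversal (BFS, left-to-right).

Inorder:  [4, 7, 10, 15, 22]
Preorder: [10, 7, 4, 15, 22]
Algorithm: preorder visits root first, so consume preorder in order;
for each root, split the current inorder slice at that value into
left-subtree inorder and right-subtree inorder, then recurse.
Recursive splits:
  root=10; inorder splits into left=[4, 7], right=[15, 22]
  root=7; inorder splits into left=[4], right=[]
  root=4; inorder splits into left=[], right=[]
  root=15; inorder splits into left=[], right=[22]
  root=22; inorder splits into left=[], right=[]
Reconstructed level-order: [10, 7, 15, 4, 22]


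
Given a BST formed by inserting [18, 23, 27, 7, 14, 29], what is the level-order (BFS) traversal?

Tree insertion order: [18, 23, 27, 7, 14, 29]
Tree (level-order array): [18, 7, 23, None, 14, None, 27, None, None, None, 29]
BFS from the root, enqueuing left then right child of each popped node:
  queue [18] -> pop 18, enqueue [7, 23], visited so far: [18]
  queue [7, 23] -> pop 7, enqueue [14], visited so far: [18, 7]
  queue [23, 14] -> pop 23, enqueue [27], visited so far: [18, 7, 23]
  queue [14, 27] -> pop 14, enqueue [none], visited so far: [18, 7, 23, 14]
  queue [27] -> pop 27, enqueue [29], visited so far: [18, 7, 23, 14, 27]
  queue [29] -> pop 29, enqueue [none], visited so far: [18, 7, 23, 14, 27, 29]
Result: [18, 7, 23, 14, 27, 29]


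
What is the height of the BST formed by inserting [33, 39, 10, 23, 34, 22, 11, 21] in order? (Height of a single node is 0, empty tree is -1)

Insertion order: [33, 39, 10, 23, 34, 22, 11, 21]
Tree (level-order array): [33, 10, 39, None, 23, 34, None, 22, None, None, None, 11, None, None, 21]
Compute height bottom-up (empty subtree = -1):
  height(21) = 1 + max(-1, -1) = 0
  height(11) = 1 + max(-1, 0) = 1
  height(22) = 1 + max(1, -1) = 2
  height(23) = 1 + max(2, -1) = 3
  height(10) = 1 + max(-1, 3) = 4
  height(34) = 1 + max(-1, -1) = 0
  height(39) = 1 + max(0, -1) = 1
  height(33) = 1 + max(4, 1) = 5
Height = 5


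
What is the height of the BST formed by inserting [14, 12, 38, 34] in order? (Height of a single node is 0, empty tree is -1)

Insertion order: [14, 12, 38, 34]
Tree (level-order array): [14, 12, 38, None, None, 34]
Compute height bottom-up (empty subtree = -1):
  height(12) = 1 + max(-1, -1) = 0
  height(34) = 1 + max(-1, -1) = 0
  height(38) = 1 + max(0, -1) = 1
  height(14) = 1 + max(0, 1) = 2
Height = 2


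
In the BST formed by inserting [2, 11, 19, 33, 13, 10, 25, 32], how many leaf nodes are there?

Tree built from: [2, 11, 19, 33, 13, 10, 25, 32]
Tree (level-order array): [2, None, 11, 10, 19, None, None, 13, 33, None, None, 25, None, None, 32]
Rule: A leaf has 0 children.
Per-node child counts:
  node 2: 1 child(ren)
  node 11: 2 child(ren)
  node 10: 0 child(ren)
  node 19: 2 child(ren)
  node 13: 0 child(ren)
  node 33: 1 child(ren)
  node 25: 1 child(ren)
  node 32: 0 child(ren)
Matching nodes: [10, 13, 32]
Count of leaf nodes: 3


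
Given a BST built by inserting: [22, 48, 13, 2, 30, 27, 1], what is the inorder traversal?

Tree insertion order: [22, 48, 13, 2, 30, 27, 1]
Tree (level-order array): [22, 13, 48, 2, None, 30, None, 1, None, 27]
Inorder traversal: [1, 2, 13, 22, 27, 30, 48]


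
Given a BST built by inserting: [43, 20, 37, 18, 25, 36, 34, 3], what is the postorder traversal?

Tree insertion order: [43, 20, 37, 18, 25, 36, 34, 3]
Tree (level-order array): [43, 20, None, 18, 37, 3, None, 25, None, None, None, None, 36, 34]
Postorder traversal: [3, 18, 34, 36, 25, 37, 20, 43]


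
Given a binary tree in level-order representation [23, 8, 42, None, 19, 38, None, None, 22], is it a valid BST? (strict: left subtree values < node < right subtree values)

Level-order array: [23, 8, 42, None, 19, 38, None, None, 22]
Validate using subtree bounds (lo, hi): at each node, require lo < value < hi,
then recurse left with hi=value and right with lo=value.
Preorder trace (stopping at first violation):
  at node 23 with bounds (-inf, +inf): OK
  at node 8 with bounds (-inf, 23): OK
  at node 19 with bounds (8, 23): OK
  at node 22 with bounds (19, 23): OK
  at node 42 with bounds (23, +inf): OK
  at node 38 with bounds (23, 42): OK
No violation found at any node.
Result: Valid BST


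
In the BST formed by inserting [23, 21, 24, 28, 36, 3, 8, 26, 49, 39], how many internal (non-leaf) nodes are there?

Tree built from: [23, 21, 24, 28, 36, 3, 8, 26, 49, 39]
Tree (level-order array): [23, 21, 24, 3, None, None, 28, None, 8, 26, 36, None, None, None, None, None, 49, 39]
Rule: An internal node has at least one child.
Per-node child counts:
  node 23: 2 child(ren)
  node 21: 1 child(ren)
  node 3: 1 child(ren)
  node 8: 0 child(ren)
  node 24: 1 child(ren)
  node 28: 2 child(ren)
  node 26: 0 child(ren)
  node 36: 1 child(ren)
  node 49: 1 child(ren)
  node 39: 0 child(ren)
Matching nodes: [23, 21, 3, 24, 28, 36, 49]
Count of internal (non-leaf) nodes: 7


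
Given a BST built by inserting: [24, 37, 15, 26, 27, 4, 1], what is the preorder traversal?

Tree insertion order: [24, 37, 15, 26, 27, 4, 1]
Tree (level-order array): [24, 15, 37, 4, None, 26, None, 1, None, None, 27]
Preorder traversal: [24, 15, 4, 1, 37, 26, 27]


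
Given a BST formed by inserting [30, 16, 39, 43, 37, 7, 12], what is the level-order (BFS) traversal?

Tree insertion order: [30, 16, 39, 43, 37, 7, 12]
Tree (level-order array): [30, 16, 39, 7, None, 37, 43, None, 12]
BFS from the root, enqueuing left then right child of each popped node:
  queue [30] -> pop 30, enqueue [16, 39], visited so far: [30]
  queue [16, 39] -> pop 16, enqueue [7], visited so far: [30, 16]
  queue [39, 7] -> pop 39, enqueue [37, 43], visited so far: [30, 16, 39]
  queue [7, 37, 43] -> pop 7, enqueue [12], visited so far: [30, 16, 39, 7]
  queue [37, 43, 12] -> pop 37, enqueue [none], visited so far: [30, 16, 39, 7, 37]
  queue [43, 12] -> pop 43, enqueue [none], visited so far: [30, 16, 39, 7, 37, 43]
  queue [12] -> pop 12, enqueue [none], visited so far: [30, 16, 39, 7, 37, 43, 12]
Result: [30, 16, 39, 7, 37, 43, 12]


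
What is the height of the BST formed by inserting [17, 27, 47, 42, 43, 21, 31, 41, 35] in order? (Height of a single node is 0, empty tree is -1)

Insertion order: [17, 27, 47, 42, 43, 21, 31, 41, 35]
Tree (level-order array): [17, None, 27, 21, 47, None, None, 42, None, 31, 43, None, 41, None, None, 35]
Compute height bottom-up (empty subtree = -1):
  height(21) = 1 + max(-1, -1) = 0
  height(35) = 1 + max(-1, -1) = 0
  height(41) = 1 + max(0, -1) = 1
  height(31) = 1 + max(-1, 1) = 2
  height(43) = 1 + max(-1, -1) = 0
  height(42) = 1 + max(2, 0) = 3
  height(47) = 1 + max(3, -1) = 4
  height(27) = 1 + max(0, 4) = 5
  height(17) = 1 + max(-1, 5) = 6
Height = 6


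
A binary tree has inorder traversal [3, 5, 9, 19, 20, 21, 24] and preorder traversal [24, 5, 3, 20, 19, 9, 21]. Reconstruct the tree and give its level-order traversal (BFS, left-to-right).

Inorder:  [3, 5, 9, 19, 20, 21, 24]
Preorder: [24, 5, 3, 20, 19, 9, 21]
Algorithm: preorder visits root first, so consume preorder in order;
for each root, split the current inorder slice at that value into
left-subtree inorder and right-subtree inorder, then recurse.
Recursive splits:
  root=24; inorder splits into left=[3, 5, 9, 19, 20, 21], right=[]
  root=5; inorder splits into left=[3], right=[9, 19, 20, 21]
  root=3; inorder splits into left=[], right=[]
  root=20; inorder splits into left=[9, 19], right=[21]
  root=19; inorder splits into left=[9], right=[]
  root=9; inorder splits into left=[], right=[]
  root=21; inorder splits into left=[], right=[]
Reconstructed level-order: [24, 5, 3, 20, 19, 21, 9]


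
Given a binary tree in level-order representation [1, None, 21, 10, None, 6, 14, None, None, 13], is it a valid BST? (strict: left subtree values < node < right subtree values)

Level-order array: [1, None, 21, 10, None, 6, 14, None, None, 13]
Validate using subtree bounds (lo, hi): at each node, require lo < value < hi,
then recurse left with hi=value and right with lo=value.
Preorder trace (stopping at first violation):
  at node 1 with bounds (-inf, +inf): OK
  at node 21 with bounds (1, +inf): OK
  at node 10 with bounds (1, 21): OK
  at node 6 with bounds (1, 10): OK
  at node 14 with bounds (10, 21): OK
  at node 13 with bounds (10, 14): OK
No violation found at any node.
Result: Valid BST


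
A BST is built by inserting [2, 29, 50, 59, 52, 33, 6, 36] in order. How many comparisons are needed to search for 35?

Search path for 35: 2 -> 29 -> 50 -> 33 -> 36
Found: False
Comparisons: 5


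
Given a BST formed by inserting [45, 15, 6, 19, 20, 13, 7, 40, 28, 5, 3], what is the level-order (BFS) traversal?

Tree insertion order: [45, 15, 6, 19, 20, 13, 7, 40, 28, 5, 3]
Tree (level-order array): [45, 15, None, 6, 19, 5, 13, None, 20, 3, None, 7, None, None, 40, None, None, None, None, 28]
BFS from the root, enqueuing left then right child of each popped node:
  queue [45] -> pop 45, enqueue [15], visited so far: [45]
  queue [15] -> pop 15, enqueue [6, 19], visited so far: [45, 15]
  queue [6, 19] -> pop 6, enqueue [5, 13], visited so far: [45, 15, 6]
  queue [19, 5, 13] -> pop 19, enqueue [20], visited so far: [45, 15, 6, 19]
  queue [5, 13, 20] -> pop 5, enqueue [3], visited so far: [45, 15, 6, 19, 5]
  queue [13, 20, 3] -> pop 13, enqueue [7], visited so far: [45, 15, 6, 19, 5, 13]
  queue [20, 3, 7] -> pop 20, enqueue [40], visited so far: [45, 15, 6, 19, 5, 13, 20]
  queue [3, 7, 40] -> pop 3, enqueue [none], visited so far: [45, 15, 6, 19, 5, 13, 20, 3]
  queue [7, 40] -> pop 7, enqueue [none], visited so far: [45, 15, 6, 19, 5, 13, 20, 3, 7]
  queue [40] -> pop 40, enqueue [28], visited so far: [45, 15, 6, 19, 5, 13, 20, 3, 7, 40]
  queue [28] -> pop 28, enqueue [none], visited so far: [45, 15, 6, 19, 5, 13, 20, 3, 7, 40, 28]
Result: [45, 15, 6, 19, 5, 13, 20, 3, 7, 40, 28]


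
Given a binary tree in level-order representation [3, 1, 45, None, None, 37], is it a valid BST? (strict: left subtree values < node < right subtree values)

Level-order array: [3, 1, 45, None, None, 37]
Validate using subtree bounds (lo, hi): at each node, require lo < value < hi,
then recurse left with hi=value and right with lo=value.
Preorder trace (stopping at first violation):
  at node 3 with bounds (-inf, +inf): OK
  at node 1 with bounds (-inf, 3): OK
  at node 45 with bounds (3, +inf): OK
  at node 37 with bounds (3, 45): OK
No violation found at any node.
Result: Valid BST


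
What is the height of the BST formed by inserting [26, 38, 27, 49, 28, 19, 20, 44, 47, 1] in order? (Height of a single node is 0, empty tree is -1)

Insertion order: [26, 38, 27, 49, 28, 19, 20, 44, 47, 1]
Tree (level-order array): [26, 19, 38, 1, 20, 27, 49, None, None, None, None, None, 28, 44, None, None, None, None, 47]
Compute height bottom-up (empty subtree = -1):
  height(1) = 1 + max(-1, -1) = 0
  height(20) = 1 + max(-1, -1) = 0
  height(19) = 1 + max(0, 0) = 1
  height(28) = 1 + max(-1, -1) = 0
  height(27) = 1 + max(-1, 0) = 1
  height(47) = 1 + max(-1, -1) = 0
  height(44) = 1 + max(-1, 0) = 1
  height(49) = 1 + max(1, -1) = 2
  height(38) = 1 + max(1, 2) = 3
  height(26) = 1 + max(1, 3) = 4
Height = 4


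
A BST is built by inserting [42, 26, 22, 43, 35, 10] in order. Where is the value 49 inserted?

Starting tree (level order): [42, 26, 43, 22, 35, None, None, 10]
Insertion path: 42 -> 43
Result: insert 49 as right child of 43
Final tree (level order): [42, 26, 43, 22, 35, None, 49, 10]


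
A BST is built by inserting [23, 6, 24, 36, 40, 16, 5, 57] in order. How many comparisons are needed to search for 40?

Search path for 40: 23 -> 24 -> 36 -> 40
Found: True
Comparisons: 4


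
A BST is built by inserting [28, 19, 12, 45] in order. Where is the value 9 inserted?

Starting tree (level order): [28, 19, 45, 12]
Insertion path: 28 -> 19 -> 12
Result: insert 9 as left child of 12
Final tree (level order): [28, 19, 45, 12, None, None, None, 9]


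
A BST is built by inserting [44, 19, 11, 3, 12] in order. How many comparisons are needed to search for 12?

Search path for 12: 44 -> 19 -> 11 -> 12
Found: True
Comparisons: 4


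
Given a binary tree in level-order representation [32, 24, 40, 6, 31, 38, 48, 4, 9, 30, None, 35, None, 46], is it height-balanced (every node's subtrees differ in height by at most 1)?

Tree (level-order array): [32, 24, 40, 6, 31, 38, 48, 4, 9, 30, None, 35, None, 46]
Definition: a tree is height-balanced if, at every node, |h(left) - h(right)| <= 1 (empty subtree has height -1).
Bottom-up per-node check:
  node 4: h_left=-1, h_right=-1, diff=0 [OK], height=0
  node 9: h_left=-1, h_right=-1, diff=0 [OK], height=0
  node 6: h_left=0, h_right=0, diff=0 [OK], height=1
  node 30: h_left=-1, h_right=-1, diff=0 [OK], height=0
  node 31: h_left=0, h_right=-1, diff=1 [OK], height=1
  node 24: h_left=1, h_right=1, diff=0 [OK], height=2
  node 35: h_left=-1, h_right=-1, diff=0 [OK], height=0
  node 38: h_left=0, h_right=-1, diff=1 [OK], height=1
  node 46: h_left=-1, h_right=-1, diff=0 [OK], height=0
  node 48: h_left=0, h_right=-1, diff=1 [OK], height=1
  node 40: h_left=1, h_right=1, diff=0 [OK], height=2
  node 32: h_left=2, h_right=2, diff=0 [OK], height=3
All nodes satisfy the balance condition.
Result: Balanced


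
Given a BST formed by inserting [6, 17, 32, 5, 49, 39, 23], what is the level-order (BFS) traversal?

Tree insertion order: [6, 17, 32, 5, 49, 39, 23]
Tree (level-order array): [6, 5, 17, None, None, None, 32, 23, 49, None, None, 39]
BFS from the root, enqueuing left then right child of each popped node:
  queue [6] -> pop 6, enqueue [5, 17], visited so far: [6]
  queue [5, 17] -> pop 5, enqueue [none], visited so far: [6, 5]
  queue [17] -> pop 17, enqueue [32], visited so far: [6, 5, 17]
  queue [32] -> pop 32, enqueue [23, 49], visited so far: [6, 5, 17, 32]
  queue [23, 49] -> pop 23, enqueue [none], visited so far: [6, 5, 17, 32, 23]
  queue [49] -> pop 49, enqueue [39], visited so far: [6, 5, 17, 32, 23, 49]
  queue [39] -> pop 39, enqueue [none], visited so far: [6, 5, 17, 32, 23, 49, 39]
Result: [6, 5, 17, 32, 23, 49, 39]


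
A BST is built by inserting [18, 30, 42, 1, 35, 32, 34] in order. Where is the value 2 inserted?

Starting tree (level order): [18, 1, 30, None, None, None, 42, 35, None, 32, None, None, 34]
Insertion path: 18 -> 1
Result: insert 2 as right child of 1
Final tree (level order): [18, 1, 30, None, 2, None, 42, None, None, 35, None, 32, None, None, 34]


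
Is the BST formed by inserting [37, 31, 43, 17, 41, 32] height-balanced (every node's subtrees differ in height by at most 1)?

Tree (level-order array): [37, 31, 43, 17, 32, 41]
Definition: a tree is height-balanced if, at every node, |h(left) - h(right)| <= 1 (empty subtree has height -1).
Bottom-up per-node check:
  node 17: h_left=-1, h_right=-1, diff=0 [OK], height=0
  node 32: h_left=-1, h_right=-1, diff=0 [OK], height=0
  node 31: h_left=0, h_right=0, diff=0 [OK], height=1
  node 41: h_left=-1, h_right=-1, diff=0 [OK], height=0
  node 43: h_left=0, h_right=-1, diff=1 [OK], height=1
  node 37: h_left=1, h_right=1, diff=0 [OK], height=2
All nodes satisfy the balance condition.
Result: Balanced
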